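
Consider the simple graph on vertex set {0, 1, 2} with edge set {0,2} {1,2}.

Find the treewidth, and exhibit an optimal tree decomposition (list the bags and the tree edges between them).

Each bag holds 2 vertices, so the decomposition has width 1, which upper-bounds the treewidth. G has an edge, so its treewidth is at least 1. Hence tw(G) = 1 exactly.

Treewidth 1.
One such decomposition:
Bags: B1 = {1, 2}  B2 = {0, 2}
Tree: B1–B2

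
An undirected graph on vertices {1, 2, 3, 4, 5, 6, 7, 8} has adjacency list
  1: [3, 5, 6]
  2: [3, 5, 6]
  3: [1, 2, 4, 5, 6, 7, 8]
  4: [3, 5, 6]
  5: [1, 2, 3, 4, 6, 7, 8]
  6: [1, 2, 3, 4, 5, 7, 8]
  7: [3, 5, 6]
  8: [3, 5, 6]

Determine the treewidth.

A width-3 tree decomposition is:
Bags: B1 = {3, 4, 5, 6}  B2 = {3, 5, 6, 8}  B3 = {3, 5, 6, 7}  B4 = {2, 3, 5, 6}  B5 = {1, 3, 5, 6}
Tree: B1–B2, B2–B3, B3–B4, B4–B5
The largest bag has 4 vertices, giving width 3; this decomposition certifies tw(G) ≤ 3. For the lower bound, the 4 vertices {1, 3, 5, 6} are pairwise adjacent, and any tree decomposition puts a clique entirely inside one bag — forcing width ≥ 3. Hence tw(G) = 3 exactly.

3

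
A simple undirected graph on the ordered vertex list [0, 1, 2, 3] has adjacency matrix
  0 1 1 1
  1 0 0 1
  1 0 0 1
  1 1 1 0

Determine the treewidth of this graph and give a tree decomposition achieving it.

Treewidth 2.
Bags: B1 = {0, 1, 3}  B2 = {0, 2, 3}
Tree: B1–B2

The largest bag has 3 vertices, giving width 2; this decomposition certifies tw(G) ≤ 2. Conversely, {0, 1, 3} is a clique of size 3, and the vertices of any clique must share a bag in every tree decomposition; so some bag has ≥ 3 vertices and tw(G) ≥ 2. Hence tw(G) = 2 exactly.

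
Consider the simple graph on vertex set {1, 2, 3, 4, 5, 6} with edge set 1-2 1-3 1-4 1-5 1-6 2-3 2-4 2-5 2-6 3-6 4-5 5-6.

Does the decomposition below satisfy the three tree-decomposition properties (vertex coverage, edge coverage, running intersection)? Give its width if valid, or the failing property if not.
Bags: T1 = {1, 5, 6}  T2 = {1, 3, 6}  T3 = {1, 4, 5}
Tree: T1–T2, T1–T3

No — vertex 2 appears in no bag.

A tree decomposition must satisfy three properties: every vertex lies in some bag; for every edge, both endpoints lie together in some bag; and for every vertex, the bags containing it form a connected subtree. Here vertex 2 appears in no bag, so the decomposition is invalid.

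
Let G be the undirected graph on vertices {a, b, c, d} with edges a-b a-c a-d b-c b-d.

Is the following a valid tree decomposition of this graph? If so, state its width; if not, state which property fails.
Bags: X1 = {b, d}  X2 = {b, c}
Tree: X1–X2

A tree decomposition must satisfy three properties: every vertex lies in some bag; for every edge, both endpoints lie together in some bag; and for every vertex, the bags containing it form a connected subtree. Here vertex a appears in no bag, so the decomposition is invalid.

No — vertex a appears in no bag.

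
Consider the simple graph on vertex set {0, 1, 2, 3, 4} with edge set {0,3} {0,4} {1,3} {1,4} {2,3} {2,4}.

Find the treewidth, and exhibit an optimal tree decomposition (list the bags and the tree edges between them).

The largest bag has 3 vertices, giving width 2; this decomposition certifies tw(G) ≤ 2. The edges 0–4–1–3–0 form a cycle, so G is not a tree and its treewidth is at least 2. Therefore the treewidth is 2.

Treewidth 2.
One optimal decomposition is:
Bags: B1 = {0, 3, 4}  B2 = {1, 3, 4}  B3 = {2, 3, 4}
Tree: B1–B2, B2–B3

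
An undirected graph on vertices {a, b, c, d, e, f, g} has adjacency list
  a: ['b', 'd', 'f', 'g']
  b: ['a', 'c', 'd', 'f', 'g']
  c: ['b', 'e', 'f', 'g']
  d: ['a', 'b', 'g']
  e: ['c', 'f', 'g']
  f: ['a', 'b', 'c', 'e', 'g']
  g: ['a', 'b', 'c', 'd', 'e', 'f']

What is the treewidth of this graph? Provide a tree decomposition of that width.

Every bag has size at most 4, so the width is 4 − 1 = 3 and tw(G) ≤ 3. Conversely, {a, b, d, g} is a clique of size 4, and the vertices of any clique must share a bag in every tree decomposition; so some bag has ≥ 4 vertices and tw(G) ≥ 3. The upper and lower bounds meet at 3, so that is the treewidth.

Treewidth 3.
One such decomposition:
Bags: B1 = {a, b, f, g}  B2 = {a, b, d, g}  B3 = {b, c, f, g}  B4 = {c, e, f, g}
Tree: B1–B2, B1–B3, B3–B4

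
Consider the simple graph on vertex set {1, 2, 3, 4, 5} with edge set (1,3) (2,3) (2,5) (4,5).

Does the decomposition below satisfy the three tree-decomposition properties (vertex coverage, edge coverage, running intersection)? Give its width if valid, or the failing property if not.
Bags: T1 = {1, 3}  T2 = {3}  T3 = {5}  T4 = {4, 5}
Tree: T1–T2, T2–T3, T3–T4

No — vertex 2 appears in no bag.

A tree decomposition must satisfy three properties: every vertex lies in some bag; for every edge, both endpoints lie together in some bag; and for every vertex, the bags containing it form a connected subtree. Here vertex 2 appears in no bag, so the decomposition is invalid.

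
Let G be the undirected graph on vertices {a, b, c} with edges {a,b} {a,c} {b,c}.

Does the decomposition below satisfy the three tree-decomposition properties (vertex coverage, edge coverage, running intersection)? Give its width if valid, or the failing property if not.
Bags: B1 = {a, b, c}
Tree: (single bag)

Checking the three conditions: (i) the bags cover all of {a, b, c}; (ii) for each edge, some bag contains both endpoints; (iii) the bags containing any fixed vertex form a subtree. All hold, so the decomposition is valid with width 3 − 1 = 2.

Yes; width 2.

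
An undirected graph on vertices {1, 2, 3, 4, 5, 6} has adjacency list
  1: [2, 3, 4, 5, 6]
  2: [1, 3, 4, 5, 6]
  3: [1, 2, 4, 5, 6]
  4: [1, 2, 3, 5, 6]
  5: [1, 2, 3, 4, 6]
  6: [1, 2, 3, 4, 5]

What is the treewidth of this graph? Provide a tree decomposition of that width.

Treewidth 5.
Bags: B1 = {1, 2, 3, 4, 5, 6}
Tree: (single bag)

With just one bag of size 6, the width is 6 − 1 = 5, so tw(G) ≤ 5. On the other hand G contains the 6-clique {1, 2, 3, 4, 5, 6}. A clique must lie in a single bag of any decomposition, so no decomposition can have width below 5. Combining the bounds, tw(G) = 5.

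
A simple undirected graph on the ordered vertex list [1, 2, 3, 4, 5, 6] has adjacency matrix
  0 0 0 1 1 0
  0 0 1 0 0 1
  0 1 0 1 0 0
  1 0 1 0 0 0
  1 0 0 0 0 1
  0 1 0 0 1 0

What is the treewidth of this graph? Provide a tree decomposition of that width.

Each bag holds 3 vertices, so the decomposition has width 2, which upper-bounds the treewidth. Since 3–4–1–5–6–2–3 is a cycle in G, G is not acyclic. Forests are exactly the graphs of treewidth ≤ 1, so tw(G) ≥ 2. The upper and lower bounds meet at 2, so that is the treewidth.

Treewidth 2.
Bags: B1 = {1, 3, 4}  B2 = {1, 3, 5}  B3 = {3, 5, 6}  B4 = {2, 3, 6}
Tree: B1–B2, B2–B3, B3–B4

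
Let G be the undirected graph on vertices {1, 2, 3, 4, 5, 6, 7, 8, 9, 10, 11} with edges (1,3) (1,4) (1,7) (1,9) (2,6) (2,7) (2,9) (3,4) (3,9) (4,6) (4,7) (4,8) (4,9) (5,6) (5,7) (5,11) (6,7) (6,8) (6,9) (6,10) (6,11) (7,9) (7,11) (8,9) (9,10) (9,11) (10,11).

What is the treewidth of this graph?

A width-3 tree decomposition is:
Bags: B1 = {4, 6, 8, 9}  B2 = {4, 6, 7, 9}  B3 = {6, 7, 9, 11}  B4 = {5, 6, 7, 11}  B5 = {6, 9, 10, 11}  B6 = {1, 4, 7, 9}  B7 = {2, 6, 7, 9}  B8 = {1, 3, 4, 9}
Tree: B1–B2, B2–B3, B3–B4, B3–B5, B2–B6, B2–B7, B6–B8
Every bag has size at most 4, so the width is 4 − 1 = 3 and tw(G) ≤ 3. On the other hand G contains the 4-clique {1, 3, 4, 9}. A clique must lie in a single bag of any decomposition, so no decomposition can have width below 3. Hence tw(G) = 3 exactly.

3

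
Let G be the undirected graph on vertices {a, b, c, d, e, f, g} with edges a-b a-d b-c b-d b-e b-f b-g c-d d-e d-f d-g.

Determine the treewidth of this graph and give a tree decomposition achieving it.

Every bag has size at most 3, so the width is 3 − 1 = 2 and tw(G) ≤ 2. On the other hand G contains the 3-clique {b, d, f}. A clique must lie in a single bag of any decomposition, so no decomposition can have width below 2. The upper and lower bounds meet at 2, so that is the treewidth.

Treewidth 2.
One optimal decomposition is:
Bags: B1 = {b, d, f}  B2 = {b, c, d}  B3 = {a, b, d}  B4 = {b, d, e}  B5 = {b, d, g}
Tree: B1–B2, B1–B3, B1–B4, B3–B5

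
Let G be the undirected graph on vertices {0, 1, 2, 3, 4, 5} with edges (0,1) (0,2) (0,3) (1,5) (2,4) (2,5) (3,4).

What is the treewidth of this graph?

2

A width-2 tree decomposition is:
Bags: B1 = {2, 3, 4}  B2 = {0, 2, 3}  B3 = {0, 2, 5}  B4 = {0, 1, 5}
Tree: B1–B2, B2–B3, B3–B4
Every bag has size at most 3, so the width is 3 − 1 = 2 and tw(G) ≤ 2. For the lower bound, G contains the cycle 4–3–0–2–4, so G is not a forest; only forests have treewidth ≤ 1, hence tw(G) ≥ 2. Combining the bounds, tw(G) = 2.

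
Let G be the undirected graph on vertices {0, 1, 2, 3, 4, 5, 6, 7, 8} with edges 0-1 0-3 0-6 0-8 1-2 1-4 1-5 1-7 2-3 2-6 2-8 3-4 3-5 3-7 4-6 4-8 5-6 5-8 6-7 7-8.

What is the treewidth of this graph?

A width-4 tree decomposition is:
Bags: B1 = {0, 1, 3, 6, 8}  B2 = {1, 3, 6, 7, 8}  B3 = {1, 3, 5, 6, 8}  B4 = {1, 3, 4, 6, 8}  B5 = {1, 2, 3, 6, 8}
Tree: B1–B2, B2–B3, B3–B4, B4–B5
The largest bag has 5 vertices, giving width 4; this decomposition certifies tw(G) ≤ 4. For the lower bound: the 5 vertex sets {0,6}, {3,7}, {1,5}, {8}, {4} are disjoint, each induces a connected subgraph, and every pair is joined by at least one edge of G. Contracting each set to a single vertex therefore yields K_{5} as a minor, and since treewidth is minor-monotone, tw(G) ≥ tw(K_{5}) = 4. Combining the bounds, tw(G) = 4.

4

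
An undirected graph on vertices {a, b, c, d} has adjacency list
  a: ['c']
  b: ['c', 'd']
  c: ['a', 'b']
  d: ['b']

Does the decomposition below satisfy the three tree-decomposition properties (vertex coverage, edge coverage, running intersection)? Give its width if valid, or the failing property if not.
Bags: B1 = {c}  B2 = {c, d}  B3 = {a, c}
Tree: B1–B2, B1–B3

A tree decomposition must satisfy three properties: every vertex lies in some bag; for every edge, both endpoints lie together in some bag; and for every vertex, the bags containing it form a connected subtree. Here vertex b appears in no bag, so the decomposition is invalid.

No — vertex b appears in no bag.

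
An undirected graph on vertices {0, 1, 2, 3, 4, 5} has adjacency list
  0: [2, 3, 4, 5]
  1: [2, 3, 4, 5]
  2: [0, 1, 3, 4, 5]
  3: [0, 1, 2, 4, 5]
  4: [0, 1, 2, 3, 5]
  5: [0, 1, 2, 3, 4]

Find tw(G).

A width-4 tree decomposition is:
Bags: B1 = {1, 2, 3, 4, 5}  B2 = {0, 2, 3, 4, 5}
Tree: B1–B2
Each bag holds 5 vertices, so the decomposition has width 4, which upper-bounds the treewidth. Conversely, {0, 2, 3, 4, 5} is a clique of size 5, and the vertices of any clique must share a bag in every tree decomposition; so some bag has ≥ 5 vertices and tw(G) ≥ 4. Therefore the treewidth is 4.

4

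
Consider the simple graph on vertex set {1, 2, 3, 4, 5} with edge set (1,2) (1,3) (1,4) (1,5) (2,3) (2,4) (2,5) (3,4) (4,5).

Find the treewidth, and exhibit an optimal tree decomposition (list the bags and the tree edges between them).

The largest bag has 4 vertices, giving width 3; this decomposition certifies tw(G) ≤ 3. Conversely, {1, 2, 3, 4} is a clique of size 4, and the vertices of any clique must share a bag in every tree decomposition; so some bag has ≥ 4 vertices and tw(G) ≥ 3. Hence tw(G) = 3 exactly.

Treewidth 3.
One such decomposition:
Bags: B1 = {1, 2, 4, 5}  B2 = {1, 2, 3, 4}
Tree: B1–B2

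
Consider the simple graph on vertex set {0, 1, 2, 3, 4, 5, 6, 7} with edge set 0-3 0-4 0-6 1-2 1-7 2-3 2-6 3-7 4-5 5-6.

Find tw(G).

2

A width-2 tree decomposition is:
Bags: B1 = {4, 5, 6}  B2 = {0, 4, 6}  B3 = {0, 2, 6}  B4 = {0, 2, 3}  B5 = {1, 2, 3}  B6 = {1, 3, 7}
Tree: B1–B2, B2–B3, B3–B4, B4–B5, B5–B6
Every bag has size at most 3, so the width is 3 − 1 = 2 and tw(G) ≤ 2. Since 5–4–0–6–5 is a cycle in G, G is not acyclic. Forests are exactly the graphs of treewidth ≤ 1, so tw(G) ≥ 2. Therefore the treewidth is 2.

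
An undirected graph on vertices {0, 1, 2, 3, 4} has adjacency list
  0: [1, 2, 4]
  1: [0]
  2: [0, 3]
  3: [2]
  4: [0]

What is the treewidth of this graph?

1

A width-1 tree decomposition is:
Bags: B1 = {0, 2}  B2 = {0, 4}  B3 = {2, 3}  B4 = {0, 1}
Tree: B1–B2, B1–B3, B1–B4
The largest bag has 2 vertices, giving width 1; this decomposition certifies tw(G) ≤ 1. Any graph with an edge has treewidth ≥ 1, and G has the edge 2–0. The upper and lower bounds meet at 1, so that is the treewidth.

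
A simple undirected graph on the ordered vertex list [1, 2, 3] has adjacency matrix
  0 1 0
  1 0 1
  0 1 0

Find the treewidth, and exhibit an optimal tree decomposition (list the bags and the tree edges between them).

Each bag holds 2 vertices, so the decomposition has width 1, which upper-bounds the treewidth. Since G has at least one edge (e.g. 1–2), it is not an edgeless graph, so tw(G) ≥ 1. Hence tw(G) = 1 exactly.

Treewidth 1.
One such decomposition:
Bags: B1 = {1, 2}  B2 = {2, 3}
Tree: B1–B2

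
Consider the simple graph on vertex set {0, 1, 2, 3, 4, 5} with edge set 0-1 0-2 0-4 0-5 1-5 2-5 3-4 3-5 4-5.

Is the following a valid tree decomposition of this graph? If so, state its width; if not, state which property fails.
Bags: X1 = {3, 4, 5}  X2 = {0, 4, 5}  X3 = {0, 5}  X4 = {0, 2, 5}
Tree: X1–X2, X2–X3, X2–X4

No — vertex 1 appears in no bag.

A tree decomposition must satisfy three properties: every vertex lies in some bag; for every edge, both endpoints lie together in some bag; and for every vertex, the bags containing it form a connected subtree. Here vertex 1 appears in no bag, so the decomposition is invalid.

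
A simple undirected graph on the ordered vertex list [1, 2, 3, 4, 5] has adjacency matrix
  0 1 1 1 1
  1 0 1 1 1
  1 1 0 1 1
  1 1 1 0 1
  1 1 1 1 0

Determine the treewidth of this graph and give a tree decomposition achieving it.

Treewidth 4.
One optimal decomposition is:
Bags: B1 = {1, 2, 3, 4, 5}
Tree: (single bag)

A single bag containing all 5 vertices is trivially a valid decomposition of width 4. On the other hand G contains the 5-clique {1, 2, 3, 4, 5}. A clique must lie in a single bag of any decomposition, so no decomposition can have width below 4. Therefore the treewidth is 4.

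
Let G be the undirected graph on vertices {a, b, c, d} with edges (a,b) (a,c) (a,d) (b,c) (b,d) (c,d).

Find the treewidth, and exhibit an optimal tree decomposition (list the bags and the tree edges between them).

With just one bag of size 4, the width is 4 − 1 = 3, so tw(G) ≤ 3. Conversely, {a, b, c, d} is a clique of size 4, and the vertices of any clique must share a bag in every tree decomposition; so some bag has ≥ 4 vertices and tw(G) ≥ 3. Therefore the treewidth is 3.

Treewidth 3.
One such decomposition:
Bags: B1 = {a, b, c, d}
Tree: (single bag)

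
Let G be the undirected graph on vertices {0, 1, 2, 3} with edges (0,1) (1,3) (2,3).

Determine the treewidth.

1

A width-1 tree decomposition is:
Bags: B1 = {2, 3}  B2 = {1, 3}  B3 = {0, 1}
Tree: B1–B2, B2–B3
Every bag has size at most 2, so the width is 2 − 1 = 1 and tw(G) ≤ 1. G has an edge, so its treewidth is at least 1. The upper and lower bounds meet at 1, so that is the treewidth.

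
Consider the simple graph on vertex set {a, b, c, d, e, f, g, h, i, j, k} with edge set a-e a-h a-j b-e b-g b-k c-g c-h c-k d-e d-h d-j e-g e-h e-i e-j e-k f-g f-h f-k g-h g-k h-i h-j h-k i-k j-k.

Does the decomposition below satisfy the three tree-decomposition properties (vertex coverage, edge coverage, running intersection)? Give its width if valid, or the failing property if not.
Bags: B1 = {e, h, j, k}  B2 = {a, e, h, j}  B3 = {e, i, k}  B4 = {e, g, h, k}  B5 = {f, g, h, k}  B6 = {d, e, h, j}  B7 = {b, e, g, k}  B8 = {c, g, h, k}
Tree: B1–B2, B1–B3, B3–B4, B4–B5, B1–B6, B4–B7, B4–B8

A tree decomposition must satisfy three properties: every vertex lies in some bag; for every edge, both endpoints lie together in some bag; and for every vertex, the bags containing it form a connected subtree. Here edge (h,i) lies in no bag, so the decomposition is invalid.

No — edge (h,i) lies in no bag.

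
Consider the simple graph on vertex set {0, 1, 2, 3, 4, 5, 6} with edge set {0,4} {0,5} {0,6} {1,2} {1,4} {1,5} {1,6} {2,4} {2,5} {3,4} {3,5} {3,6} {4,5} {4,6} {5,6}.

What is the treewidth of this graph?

A width-3 tree decomposition is:
Bags: B1 = {0, 4, 5, 6}  B2 = {1, 4, 5, 6}  B3 = {3, 4, 5, 6}  B4 = {1, 2, 4, 5}
Tree: B1–B2, B1–B3, B2–B4
Each bag holds 4 vertices, so the decomposition has width 3, which upper-bounds the treewidth. Conversely, {1, 2, 4, 5} is a clique of size 4, and the vertices of any clique must share a bag in every tree decomposition; so some bag has ≥ 4 vertices and tw(G) ≥ 3. Therefore the treewidth is 3.

3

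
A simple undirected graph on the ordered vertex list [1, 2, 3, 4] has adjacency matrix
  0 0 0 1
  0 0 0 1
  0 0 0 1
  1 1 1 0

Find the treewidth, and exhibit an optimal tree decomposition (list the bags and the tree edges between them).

Treewidth 1.
Bags: B1 = {1, 4}  B2 = {3, 4}  B3 = {2, 4}
Tree: B1–B2, B1–B3

Each bag holds 2 vertices, so the decomposition has width 1, which upper-bounds the treewidth. Since G has at least one edge (e.g. 4–1), it is not an edgeless graph, so tw(G) ≥ 1. Combining the bounds, tw(G) = 1.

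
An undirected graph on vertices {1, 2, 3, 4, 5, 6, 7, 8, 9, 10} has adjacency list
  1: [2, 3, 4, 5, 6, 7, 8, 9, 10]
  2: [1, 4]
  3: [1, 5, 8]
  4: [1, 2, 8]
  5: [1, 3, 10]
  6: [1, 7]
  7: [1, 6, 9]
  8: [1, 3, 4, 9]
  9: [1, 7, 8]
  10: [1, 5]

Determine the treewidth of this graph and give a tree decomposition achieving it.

Each bag holds 3 vertices, so the decomposition has width 2, which upper-bounds the treewidth. On the other hand G contains the 3-clique {1, 2, 4}. A clique must lie in a single bag of any decomposition, so no decomposition can have width below 2. Hence tw(G) = 2 exactly.

Treewidth 2.
One optimal decomposition is:
Bags: B1 = {1, 3, 5}  B2 = {1, 3, 8}  B3 = {1, 8, 9}  B4 = {1, 7, 9}  B5 = {1, 4, 8}  B6 = {1, 2, 4}  B7 = {1, 5, 10}  B8 = {1, 6, 7}
Tree: B1–B2, B2–B3, B3–B4, B3–B5, B5–B6, B1–B7, B4–B8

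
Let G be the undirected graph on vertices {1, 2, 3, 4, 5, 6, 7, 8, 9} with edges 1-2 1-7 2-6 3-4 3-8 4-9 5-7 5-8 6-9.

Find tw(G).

A width-2 tree decomposition is:
Bags: B1 = {4, 6, 9}  B2 = {2, 4, 6}  B3 = {1, 2, 4}  B4 = {1, 4, 7}  B5 = {4, 5, 7}  B6 = {4, 5, 8}  B7 = {3, 4, 8}
Tree: B1–B2, B2–B3, B3–B4, B4–B5, B5–B6, B6–B7
Each bag holds 3 vertices, so the decomposition has width 2, which upper-bounds the treewidth. For the lower bound, G contains the cycle 4–9–6–2–1–7–5–8–3–4, so G is not a forest; only forests have treewidth ≤ 1, hence tw(G) ≥ 2. Therefore the treewidth is 2.

2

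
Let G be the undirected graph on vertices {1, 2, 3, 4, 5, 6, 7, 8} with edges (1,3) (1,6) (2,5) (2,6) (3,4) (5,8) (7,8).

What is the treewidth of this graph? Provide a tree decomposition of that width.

Treewidth 1.
One such decomposition:
Bags: B1 = {7, 8}  B2 = {5, 8}  B3 = {2, 5}  B4 = {2, 6}  B5 = {1, 6}  B6 = {1, 3}  B7 = {3, 4}
Tree: B1–B2, B2–B3, B3–B4, B4–B5, B5–B6, B6–B7

Each bag holds 2 vertices, so the decomposition has width 1, which upper-bounds the treewidth. G has an edge, so its treewidth is at least 1. The upper and lower bounds meet at 1, so that is the treewidth.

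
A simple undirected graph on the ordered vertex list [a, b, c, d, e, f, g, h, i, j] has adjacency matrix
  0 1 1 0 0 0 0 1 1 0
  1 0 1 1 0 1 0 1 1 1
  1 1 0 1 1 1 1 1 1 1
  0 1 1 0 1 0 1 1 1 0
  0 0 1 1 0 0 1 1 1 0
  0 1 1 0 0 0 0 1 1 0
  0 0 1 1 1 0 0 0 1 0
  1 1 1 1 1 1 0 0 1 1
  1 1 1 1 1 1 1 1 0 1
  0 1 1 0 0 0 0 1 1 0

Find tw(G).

4

A width-4 tree decomposition is:
Bags: B1 = {b, c, f, h, i}  B2 = {b, c, d, h, i}  B3 = {c, d, e, h, i}  B4 = {c, d, e, g, i}  B5 = {b, c, h, i, j}  B6 = {a, b, c, h, i}
Tree: B1–B2, B2–B3, B3–B4, B1–B5, B5–B6
Each bag holds 5 vertices, so the decomposition has width 4, which upper-bounds the treewidth. Conversely, {c, d, e, g, i} is a clique of size 5, and the vertices of any clique must share a bag in every tree decomposition; so some bag has ≥ 5 vertices and tw(G) ≥ 4. Combining the bounds, tw(G) = 4.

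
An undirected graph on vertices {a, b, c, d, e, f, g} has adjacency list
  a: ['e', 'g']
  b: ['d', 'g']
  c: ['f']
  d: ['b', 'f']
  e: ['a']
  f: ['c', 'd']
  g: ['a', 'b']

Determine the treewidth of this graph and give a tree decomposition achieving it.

Each bag holds 2 vertices, so the decomposition has width 1, which upper-bounds the treewidth. G has an edge, so its treewidth is at least 1. Therefore the treewidth is 1.

Treewidth 1.
One optimal decomposition is:
Bags: B1 = {a, e}  B2 = {a, g}  B3 = {b, g}  B4 = {b, d}  B5 = {d, f}  B6 = {c, f}
Tree: B1–B2, B2–B3, B3–B4, B4–B5, B5–B6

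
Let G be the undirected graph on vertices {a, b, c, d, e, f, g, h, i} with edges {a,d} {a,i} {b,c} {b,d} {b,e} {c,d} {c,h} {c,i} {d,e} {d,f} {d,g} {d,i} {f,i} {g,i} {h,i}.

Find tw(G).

A width-2 tree decomposition is:
Bags: B1 = {b, c, d}  B2 = {c, d, i}  B3 = {c, h, i}  B4 = {b, d, e}  B5 = {d, f, i}  B6 = {a, d, i}  B7 = {d, g, i}
Tree: B1–B2, B2–B3, B1–B4, B2–B5, B2–B6, B2–B7
The largest bag has 3 vertices, giving width 2; this decomposition certifies tw(G) ≤ 2. On the other hand G contains the 3-clique {b, d, e}. A clique must lie in a single bag of any decomposition, so no decomposition can have width below 2. Therefore the treewidth is 2.

2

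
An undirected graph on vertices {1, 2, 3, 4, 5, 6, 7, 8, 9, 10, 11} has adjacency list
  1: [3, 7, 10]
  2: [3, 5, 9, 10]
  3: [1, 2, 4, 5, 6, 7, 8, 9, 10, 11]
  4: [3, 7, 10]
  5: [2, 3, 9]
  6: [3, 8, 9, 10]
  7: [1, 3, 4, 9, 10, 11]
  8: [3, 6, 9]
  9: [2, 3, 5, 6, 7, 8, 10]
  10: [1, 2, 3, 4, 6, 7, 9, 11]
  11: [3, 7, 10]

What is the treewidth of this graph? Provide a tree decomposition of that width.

Every bag has size at most 4, so the width is 4 − 1 = 3 and tw(G) ≤ 3. For the lower bound, the 4 vertices {3, 6, 8, 9} are pairwise adjacent, and any tree decomposition puts a clique entirely inside one bag — forcing width ≥ 3. Therefore the treewidth is 3.

Treewidth 3.
Bags: B1 = {3, 6, 9, 10}  B2 = {2, 3, 9, 10}  B3 = {3, 7, 9, 10}  B4 = {2, 3, 5, 9}  B5 = {3, 4, 7, 10}  B6 = {3, 6, 8, 9}  B7 = {3, 7, 10, 11}  B8 = {1, 3, 7, 10}
Tree: B1–B2, B1–B3, B2–B4, B3–B5, B1–B6, B5–B7, B3–B8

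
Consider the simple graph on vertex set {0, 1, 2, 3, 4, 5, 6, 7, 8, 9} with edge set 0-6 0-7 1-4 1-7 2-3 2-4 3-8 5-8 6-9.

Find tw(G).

1

A width-1 tree decomposition is:
Bags: B1 = {6, 9}  B2 = {0, 6}  B3 = {0, 7}  B4 = {1, 7}  B5 = {1, 4}  B6 = {2, 4}  B7 = {2, 3}  B8 = {3, 8}  B9 = {5, 8}
Tree: B1–B2, B2–B3, B3–B4, B4–B5, B5–B6, B6–B7, B7–B8, B8–B9
The largest bag has 2 vertices, giving width 1; this decomposition certifies tw(G) ≤ 1. G has an edge, so its treewidth is at least 1. Therefore the treewidth is 1.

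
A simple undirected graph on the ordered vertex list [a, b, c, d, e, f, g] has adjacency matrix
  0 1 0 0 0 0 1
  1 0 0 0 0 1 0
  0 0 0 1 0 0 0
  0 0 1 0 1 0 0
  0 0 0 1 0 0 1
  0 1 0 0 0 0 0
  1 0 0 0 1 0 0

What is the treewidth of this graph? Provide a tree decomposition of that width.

Treewidth 1.
One optimal decomposition is:
Bags: B1 = {b, f}  B2 = {a, b}  B3 = {a, g}  B4 = {e, g}  B5 = {d, e}  B6 = {c, d}
Tree: B1–B2, B2–B3, B3–B4, B4–B5, B5–B6

The largest bag has 2 vertices, giving width 1; this decomposition certifies tw(G) ≤ 1. G has an edge, so its treewidth is at least 1. Hence tw(G) = 1 exactly.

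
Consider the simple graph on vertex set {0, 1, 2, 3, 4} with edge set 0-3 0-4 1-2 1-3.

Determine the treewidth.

1

A width-1 tree decomposition is:
Bags: B1 = {1, 2}  B2 = {1, 3}  B3 = {0, 3}  B4 = {0, 4}
Tree: B1–B2, B2–B3, B3–B4
Each bag holds 2 vertices, so the decomposition has width 1, which upper-bounds the treewidth. Any graph with an edge has treewidth ≥ 1, and G has the edge 2–1. Therefore the treewidth is 1.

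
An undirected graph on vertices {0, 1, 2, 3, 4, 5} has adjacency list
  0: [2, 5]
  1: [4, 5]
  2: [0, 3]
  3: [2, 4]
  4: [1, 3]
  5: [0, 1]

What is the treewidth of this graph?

2

A width-2 tree decomposition is:
Bags: B1 = {0, 1, 5}  B2 = {0, 1, 2}  B3 = {1, 2, 3}  B4 = {1, 3, 4}
Tree: B1–B2, B2–B3, B3–B4
Each bag holds 3 vertices, so the decomposition has width 2, which upper-bounds the treewidth. The edges 1–5–0–2–3–4–1 form a cycle, so G is not a tree and its treewidth is at least 2. The upper and lower bounds meet at 2, so that is the treewidth.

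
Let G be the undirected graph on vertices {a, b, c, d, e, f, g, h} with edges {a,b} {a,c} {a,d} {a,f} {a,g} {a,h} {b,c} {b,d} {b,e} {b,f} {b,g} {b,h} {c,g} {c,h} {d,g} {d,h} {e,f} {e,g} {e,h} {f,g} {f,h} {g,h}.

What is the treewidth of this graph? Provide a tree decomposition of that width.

Every bag has size at most 5, so the width is 5 − 1 = 4 and tw(G) ≤ 4. For the lower bound, the 5 vertices {b, e, f, g, h} are pairwise adjacent, and any tree decomposition puts a clique entirely inside one bag — forcing width ≥ 4. Combining the bounds, tw(G) = 4.

Treewidth 4.
One such decomposition:
Bags: B1 = {a, b, f, g, h}  B2 = {a, b, d, g, h}  B3 = {b, e, f, g, h}  B4 = {a, b, c, g, h}
Tree: B1–B2, B1–B3, B2–B4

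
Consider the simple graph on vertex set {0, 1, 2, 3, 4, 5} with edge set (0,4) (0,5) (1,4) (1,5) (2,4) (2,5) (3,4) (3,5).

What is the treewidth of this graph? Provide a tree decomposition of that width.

Treewidth 2.
Bags: B1 = {0, 4, 5}  B2 = {2, 4, 5}  B3 = {3, 4, 5}  B4 = {1, 4, 5}
Tree: B1–B2, B2–B3, B3–B4

The largest bag has 3 vertices, giving width 2; this decomposition certifies tw(G) ≤ 2. For the lower bound, G contains the cycle 5–0–4–2–5, so G is not a forest; only forests have treewidth ≤ 1, hence tw(G) ≥ 2. The upper and lower bounds meet at 2, so that is the treewidth.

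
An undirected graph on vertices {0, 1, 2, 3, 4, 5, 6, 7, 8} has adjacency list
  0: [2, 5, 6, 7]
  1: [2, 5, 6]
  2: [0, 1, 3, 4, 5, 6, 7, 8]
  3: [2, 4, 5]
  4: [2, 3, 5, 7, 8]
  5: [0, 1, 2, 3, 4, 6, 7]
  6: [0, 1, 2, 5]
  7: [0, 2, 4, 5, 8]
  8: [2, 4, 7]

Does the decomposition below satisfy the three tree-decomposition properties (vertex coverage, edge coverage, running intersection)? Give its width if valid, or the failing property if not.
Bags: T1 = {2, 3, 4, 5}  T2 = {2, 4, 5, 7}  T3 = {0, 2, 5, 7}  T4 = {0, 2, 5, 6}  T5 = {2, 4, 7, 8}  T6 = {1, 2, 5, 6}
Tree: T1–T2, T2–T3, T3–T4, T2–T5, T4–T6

Checking the three conditions: (i) the bags cover all of {0, 1, 2, 3, 4, 5, 6, 7, 8}; (ii) for each edge, some bag contains both endpoints; (iii) the bags containing any fixed vertex form a subtree. All hold, so the decomposition is valid with width 4 − 1 = 3.

Yes; width 3.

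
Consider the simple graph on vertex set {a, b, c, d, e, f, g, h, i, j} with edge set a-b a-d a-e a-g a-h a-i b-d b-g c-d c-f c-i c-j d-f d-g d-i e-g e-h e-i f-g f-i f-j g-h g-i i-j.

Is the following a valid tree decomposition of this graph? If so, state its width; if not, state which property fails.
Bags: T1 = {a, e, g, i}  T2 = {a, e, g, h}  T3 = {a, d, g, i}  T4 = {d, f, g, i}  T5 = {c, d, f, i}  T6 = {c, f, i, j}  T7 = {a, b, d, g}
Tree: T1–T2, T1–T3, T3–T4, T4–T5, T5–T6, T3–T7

Yes; width 3.

Vertex coverage: the bags together contain {a, b, c, d, e, f, g, h, i, j}, the full vertex set. Edge coverage: each edge of G has both endpoints in at least one bag. Running intersection: for every vertex, the bags containing it form a connected subtree. All three properties hold, so this is a valid tree decomposition of width max|bag| − 1 = 3, and hence tw(G) ≤ 3.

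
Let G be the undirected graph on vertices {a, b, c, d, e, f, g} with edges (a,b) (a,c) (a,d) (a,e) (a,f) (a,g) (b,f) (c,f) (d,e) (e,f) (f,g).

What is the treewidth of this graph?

2

A width-2 tree decomposition is:
Bags: B1 = {a, c, f}  B2 = {a, f, g}  B3 = {a, e, f}  B4 = {a, d, e}  B5 = {a, b, f}
Tree: B1–B2, B1–B3, B3–B4, B1–B5
The largest bag has 3 vertices, giving width 2; this decomposition certifies tw(G) ≤ 2. Conversely, {a, d, e} is a clique of size 3, and the vertices of any clique must share a bag in every tree decomposition; so some bag has ≥ 3 vertices and tw(G) ≥ 2. Therefore the treewidth is 2.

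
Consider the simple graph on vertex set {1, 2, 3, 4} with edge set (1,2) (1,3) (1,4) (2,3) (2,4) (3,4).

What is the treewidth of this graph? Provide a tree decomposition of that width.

A single bag containing all 4 vertices is trivially a valid decomposition of width 3. On the other hand G contains the 4-clique {1, 2, 3, 4}. A clique must lie in a single bag of any decomposition, so no decomposition can have width below 3. Hence tw(G) = 3 exactly.

Treewidth 3.
One such decomposition:
Bags: B1 = {1, 2, 3, 4}
Tree: (single bag)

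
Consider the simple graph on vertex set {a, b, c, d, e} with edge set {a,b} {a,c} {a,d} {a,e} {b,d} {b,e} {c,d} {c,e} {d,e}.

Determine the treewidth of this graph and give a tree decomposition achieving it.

Treewidth 3.
One such decomposition:
Bags: B1 = {a, c, d, e}  B2 = {a, b, d, e}
Tree: B1–B2

The largest bag has 4 vertices, giving width 3; this decomposition certifies tw(G) ≤ 3. On the other hand G contains the 4-clique {a, c, d, e}. A clique must lie in a single bag of any decomposition, so no decomposition can have width below 3. The upper and lower bounds meet at 3, so that is the treewidth.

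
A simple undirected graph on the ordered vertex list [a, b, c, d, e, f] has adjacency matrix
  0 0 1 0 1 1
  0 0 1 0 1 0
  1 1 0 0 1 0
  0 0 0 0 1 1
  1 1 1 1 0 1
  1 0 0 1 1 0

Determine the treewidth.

A width-2 tree decomposition is:
Bags: B1 = {a, e, f}  B2 = {d, e, f}  B3 = {a, c, e}  B4 = {b, c, e}
Tree: B1–B2, B1–B3, B3–B4
Every bag has size at most 3, so the width is 3 − 1 = 2 and tw(G) ≤ 2. Conversely, {a, c, e} is a clique of size 3, and the vertices of any clique must share a bag in every tree decomposition; so some bag has ≥ 3 vertices and tw(G) ≥ 2. Combining the bounds, tw(G) = 2.

2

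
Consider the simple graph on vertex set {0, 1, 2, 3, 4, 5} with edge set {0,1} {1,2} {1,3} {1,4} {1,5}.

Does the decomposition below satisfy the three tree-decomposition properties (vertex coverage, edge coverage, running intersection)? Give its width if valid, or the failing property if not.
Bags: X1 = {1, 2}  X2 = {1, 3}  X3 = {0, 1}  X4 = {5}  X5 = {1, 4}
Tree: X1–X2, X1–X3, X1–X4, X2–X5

A tree decomposition must satisfy three properties: every vertex lies in some bag; for every edge, both endpoints lie together in some bag; and for every vertex, the bags containing it form a connected subtree. Here edge (1,5) lies in no bag, so the decomposition is invalid.

No — edge (1,5) lies in no bag.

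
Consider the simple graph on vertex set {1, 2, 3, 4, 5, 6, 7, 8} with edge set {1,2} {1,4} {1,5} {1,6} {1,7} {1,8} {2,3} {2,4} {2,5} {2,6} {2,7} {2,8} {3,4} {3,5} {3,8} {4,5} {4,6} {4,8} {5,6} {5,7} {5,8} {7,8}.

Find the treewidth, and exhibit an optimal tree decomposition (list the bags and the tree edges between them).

The largest bag has 5 vertices, giving width 4; this decomposition certifies tw(G) ≤ 4. On the other hand G contains the 5-clique {1, 2, 4, 5, 8}. A clique must lie in a single bag of any decomposition, so no decomposition can have width below 4. Hence tw(G) = 4 exactly.

Treewidth 4.
Bags: B1 = {1, 2, 4, 5, 8}  B2 = {1, 2, 5, 7, 8}  B3 = {1, 2, 4, 5, 6}  B4 = {2, 3, 4, 5, 8}
Tree: B1–B2, B1–B3, B1–B4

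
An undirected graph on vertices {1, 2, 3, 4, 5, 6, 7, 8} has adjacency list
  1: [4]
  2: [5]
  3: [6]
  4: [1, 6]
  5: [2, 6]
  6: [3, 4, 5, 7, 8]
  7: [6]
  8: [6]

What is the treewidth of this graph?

1

A width-1 tree decomposition is:
Bags: B1 = {6, 7}  B2 = {4, 6}  B3 = {6, 8}  B4 = {5, 6}  B5 = {2, 5}  B6 = {3, 6}  B7 = {1, 4}
Tree: B1–B2, B2–B3, B3–B4, B4–B5, B4–B6, B2–B7
The largest bag has 2 vertices, giving width 1; this decomposition certifies tw(G) ≤ 1. Since G has at least one edge (e.g. 6–7), it is not an edgeless graph, so tw(G) ≥ 1. Hence tw(G) = 1 exactly.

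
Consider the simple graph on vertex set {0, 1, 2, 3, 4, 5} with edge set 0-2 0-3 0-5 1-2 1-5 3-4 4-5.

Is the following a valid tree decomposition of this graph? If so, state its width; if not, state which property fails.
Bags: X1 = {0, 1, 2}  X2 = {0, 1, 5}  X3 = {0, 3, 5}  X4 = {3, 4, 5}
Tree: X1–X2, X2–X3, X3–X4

Vertex coverage: the bags together contain {0, 1, 2, 3, 4, 5}, the full vertex set. Edge coverage: each edge of G has both endpoints in at least one bag. Running intersection: for every vertex, the bags containing it form a connected subtree. All three properties hold, so this is a valid tree decomposition of width max|bag| − 1 = 2, and hence tw(G) ≤ 2.

Yes; width 2.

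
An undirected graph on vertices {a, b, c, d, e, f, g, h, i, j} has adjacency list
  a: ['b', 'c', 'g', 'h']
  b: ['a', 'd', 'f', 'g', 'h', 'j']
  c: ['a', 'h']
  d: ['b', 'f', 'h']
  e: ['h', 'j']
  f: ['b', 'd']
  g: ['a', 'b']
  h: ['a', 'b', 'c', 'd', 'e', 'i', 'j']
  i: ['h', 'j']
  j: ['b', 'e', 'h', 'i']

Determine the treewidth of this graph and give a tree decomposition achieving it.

Treewidth 2.
One optimal decomposition is:
Bags: B1 = {h, i, j}  B2 = {b, h, j}  B3 = {b, d, h}  B4 = {b, d, f}  B5 = {e, h, j}  B6 = {a, b, h}  B7 = {a, b, g}  B8 = {a, c, h}
Tree: B1–B2, B2–B3, B3–B4, B2–B5, B2–B6, B6–B7, B6–B8

Each bag holds 3 vertices, so the decomposition has width 2, which upper-bounds the treewidth. Conversely, {a, b, g} is a clique of size 3, and the vertices of any clique must share a bag in every tree decomposition; so some bag has ≥ 3 vertices and tw(G) ≥ 2. Hence tw(G) = 2 exactly.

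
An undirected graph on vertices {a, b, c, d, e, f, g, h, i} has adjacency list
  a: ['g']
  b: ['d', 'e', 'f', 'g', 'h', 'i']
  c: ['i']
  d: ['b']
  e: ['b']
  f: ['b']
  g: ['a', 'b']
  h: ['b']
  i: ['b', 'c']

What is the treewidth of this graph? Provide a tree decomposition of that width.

Every bag has size at most 2, so the width is 2 − 1 = 1 and tw(G) ≤ 1. Any graph with an edge has treewidth ≥ 1, and G has the edge i–c. The upper and lower bounds meet at 1, so that is the treewidth.

Treewidth 1.
Bags: B1 = {c, i}  B2 = {b, i}  B3 = {b, e}  B4 = {b, g}  B5 = {b, f}  B6 = {a, g}  B7 = {b, d}  B8 = {b, h}
Tree: B1–B2, B2–B3, B2–B4, B2–B5, B4–B6, B2–B7, B5–B8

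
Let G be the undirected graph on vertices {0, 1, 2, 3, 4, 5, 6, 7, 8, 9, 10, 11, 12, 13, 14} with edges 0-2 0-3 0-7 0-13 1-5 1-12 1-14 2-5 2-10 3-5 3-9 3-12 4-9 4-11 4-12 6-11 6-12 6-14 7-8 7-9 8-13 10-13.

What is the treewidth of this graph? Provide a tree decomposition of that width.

The largest bag has 4 vertices, giving width 3; this decomposition certifies tw(G) ≤ 3. For the lower bound: the 4 vertex sets {6,11,14}, {4}, {12}, {1,3,5,9} are disjoint, each induces a connected subgraph, and every pair is joined by at least one edge of G. Contracting each set to a single vertex therefore yields K_{4} as a minor, and since treewidth is minor-monotone, tw(G) ≥ tw(K_{4}) = 3. Therefore the treewidth is 3.

Treewidth 3.
Bags: B1 = {4, 6, 11, 14}  B2 = {4, 6, 12, 14}  B3 = {1, 4, 12, 14}  B4 = {1, 4, 9, 12}  B5 = {1, 3, 9, 12}  B6 = {1, 3, 5, 9}  B7 = {3, 5, 7, 9}  B8 = {0, 3, 5, 7}  B9 = {0, 2, 5, 7}  B10 = {0, 2, 7, 8}  B11 = {0, 2, 8, 13}  B12 = {2, 8, 10, 13}
Tree: B1–B2, B2–B3, B3–B4, B4–B5, B5–B6, B6–B7, B7–B8, B8–B9, B9–B10, B10–B11, B11–B12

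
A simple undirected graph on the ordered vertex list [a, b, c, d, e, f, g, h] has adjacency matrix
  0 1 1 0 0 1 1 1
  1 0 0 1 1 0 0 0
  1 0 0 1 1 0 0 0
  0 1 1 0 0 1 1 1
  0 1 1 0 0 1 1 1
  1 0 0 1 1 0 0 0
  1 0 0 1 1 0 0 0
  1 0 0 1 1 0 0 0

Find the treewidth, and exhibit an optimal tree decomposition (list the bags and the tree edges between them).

The largest bag has 4 vertices, giving width 3; this decomposition certifies tw(G) ≤ 3. For the lower bound: the 4 vertex sets {a,f}, {b,e}, {d}, {c} are disjoint, each induces a connected subgraph, and every pair is joined by at least one edge of G. Contracting each set to a single vertex therefore yields K_{4} as a minor, and since treewidth is minor-monotone, tw(G) ≥ tw(K_{4}) = 3. The upper and lower bounds meet at 3, so that is the treewidth.

Treewidth 3.
One such decomposition:
Bags: B1 = {a, d, e, f}  B2 = {a, b, d, e}  B3 = {a, c, d, e}  B4 = {a, d, e, h}  B5 = {a, d, e, g}
Tree: B1–B2, B2–B3, B3–B4, B4–B5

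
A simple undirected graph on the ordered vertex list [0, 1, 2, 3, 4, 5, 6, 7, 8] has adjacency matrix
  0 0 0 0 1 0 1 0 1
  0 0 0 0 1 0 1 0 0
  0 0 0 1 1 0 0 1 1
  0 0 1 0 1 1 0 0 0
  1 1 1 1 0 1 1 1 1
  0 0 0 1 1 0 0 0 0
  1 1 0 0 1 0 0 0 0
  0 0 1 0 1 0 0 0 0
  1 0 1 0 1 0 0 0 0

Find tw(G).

A width-2 tree decomposition is:
Bags: B1 = {3, 4, 5}  B2 = {2, 3, 4}  B3 = {2, 4, 8}  B4 = {0, 4, 8}  B5 = {0, 4, 6}  B6 = {1, 4, 6}  B7 = {2, 4, 7}
Tree: B1–B2, B2–B3, B3–B4, B4–B5, B5–B6, B3–B7
The largest bag has 3 vertices, giving width 2; this decomposition certifies tw(G) ≤ 2. On the other hand G contains the 3-clique {0, 4, 8}. A clique must lie in a single bag of any decomposition, so no decomposition can have width below 2. Combining the bounds, tw(G) = 2.

2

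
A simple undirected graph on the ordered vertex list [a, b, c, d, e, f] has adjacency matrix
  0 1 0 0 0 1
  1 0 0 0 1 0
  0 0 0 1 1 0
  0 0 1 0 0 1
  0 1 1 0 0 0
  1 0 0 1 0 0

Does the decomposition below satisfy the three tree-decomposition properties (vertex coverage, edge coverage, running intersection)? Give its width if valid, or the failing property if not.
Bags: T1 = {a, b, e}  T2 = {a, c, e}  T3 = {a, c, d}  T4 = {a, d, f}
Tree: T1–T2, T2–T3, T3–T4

Yes; width 2.

Vertex coverage: the bags together contain {a, b, c, d, e, f}, the full vertex set. Edge coverage: each edge of G has both endpoints in at least one bag. Running intersection: for every vertex, the bags containing it form a connected subtree. All three properties hold, so this is a valid tree decomposition of width max|bag| − 1 = 2, and hence tw(G) ≤ 2.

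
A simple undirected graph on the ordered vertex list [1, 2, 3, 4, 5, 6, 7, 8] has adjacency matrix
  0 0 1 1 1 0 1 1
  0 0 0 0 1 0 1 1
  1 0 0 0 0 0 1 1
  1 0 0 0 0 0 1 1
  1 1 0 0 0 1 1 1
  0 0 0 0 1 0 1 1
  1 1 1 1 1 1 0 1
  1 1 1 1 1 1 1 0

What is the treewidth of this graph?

A width-3 tree decomposition is:
Bags: B1 = {1, 5, 7, 8}  B2 = {1, 4, 7, 8}  B3 = {1, 3, 7, 8}  B4 = {2, 5, 7, 8}  B5 = {5, 6, 7, 8}
Tree: B1–B2, B2–B3, B1–B4, B4–B5
Every bag has size at most 4, so the width is 4 − 1 = 3 and tw(G) ≤ 3. For the lower bound, the 4 vertices {1, 3, 7, 8} are pairwise adjacent, and any tree decomposition puts a clique entirely inside one bag — forcing width ≥ 3. The upper and lower bounds meet at 3, so that is the treewidth.

3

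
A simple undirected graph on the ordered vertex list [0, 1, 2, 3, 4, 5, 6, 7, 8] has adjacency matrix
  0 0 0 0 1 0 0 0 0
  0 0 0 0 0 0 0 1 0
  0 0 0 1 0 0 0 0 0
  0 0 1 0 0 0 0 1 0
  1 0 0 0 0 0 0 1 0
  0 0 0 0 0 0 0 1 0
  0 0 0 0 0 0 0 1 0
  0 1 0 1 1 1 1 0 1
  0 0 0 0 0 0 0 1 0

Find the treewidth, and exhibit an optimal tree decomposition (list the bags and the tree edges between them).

Treewidth 1.
One optimal decomposition is:
Bags: B1 = {1, 7}  B2 = {3, 7}  B3 = {7, 8}  B4 = {6, 7}  B5 = {4, 7}  B6 = {0, 4}  B7 = {5, 7}  B8 = {2, 3}
Tree: B1–B2, B1–B3, B3–B4, B3–B5, B5–B6, B5–B7, B2–B8

Every bag has size at most 2, so the width is 2 − 1 = 1 and tw(G) ≤ 1. Any graph with an edge has treewidth ≥ 1, and G has the edge 1–7. The upper and lower bounds meet at 1, so that is the treewidth.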